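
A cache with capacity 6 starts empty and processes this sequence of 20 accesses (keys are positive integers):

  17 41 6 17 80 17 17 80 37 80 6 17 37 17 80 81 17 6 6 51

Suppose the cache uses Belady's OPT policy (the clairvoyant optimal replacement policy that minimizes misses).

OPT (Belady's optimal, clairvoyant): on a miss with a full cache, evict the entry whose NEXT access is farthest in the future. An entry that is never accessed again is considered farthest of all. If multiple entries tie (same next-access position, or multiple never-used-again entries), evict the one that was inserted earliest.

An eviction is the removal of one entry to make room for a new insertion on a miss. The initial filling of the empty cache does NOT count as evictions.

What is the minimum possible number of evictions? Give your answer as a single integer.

Answer: 1

Derivation:
OPT (Belady) simulation (capacity=6):
  1. access 17: MISS. Cache: [17]
  2. access 41: MISS. Cache: [17 41]
  3. access 6: MISS. Cache: [17 41 6]
  4. access 17: HIT. Next use of 17: step 6. Cache: [17 41 6]
  5. access 80: MISS. Cache: [17 41 6 80]
  6. access 17: HIT. Next use of 17: step 7. Cache: [17 41 6 80]
  7. access 17: HIT. Next use of 17: step 12. Cache: [17 41 6 80]
  8. access 80: HIT. Next use of 80: step 10. Cache: [17 41 6 80]
  9. access 37: MISS. Cache: [17 41 6 80 37]
  10. access 80: HIT. Next use of 80: step 15. Cache: [17 41 6 80 37]
  11. access 6: HIT. Next use of 6: step 18. Cache: [17 41 6 80 37]
  12. access 17: HIT. Next use of 17: step 14. Cache: [17 41 6 80 37]
  13. access 37: HIT. Next use of 37: never. Cache: [17 41 6 80 37]
  14. access 17: HIT. Next use of 17: step 17. Cache: [17 41 6 80 37]
  15. access 80: HIT. Next use of 80: never. Cache: [17 41 6 80 37]
  16. access 81: MISS. Cache: [17 41 6 80 37 81]
  17. access 17: HIT. Next use of 17: never. Cache: [17 41 6 80 37 81]
  18. access 6: HIT. Next use of 6: step 19. Cache: [17 41 6 80 37 81]
  19. access 6: HIT. Next use of 6: never. Cache: [17 41 6 80 37 81]
  20. access 51: MISS, evict 17 (next use: never). Cache: [41 6 80 37 81 51]
Total: 13 hits, 7 misses, 1 evictions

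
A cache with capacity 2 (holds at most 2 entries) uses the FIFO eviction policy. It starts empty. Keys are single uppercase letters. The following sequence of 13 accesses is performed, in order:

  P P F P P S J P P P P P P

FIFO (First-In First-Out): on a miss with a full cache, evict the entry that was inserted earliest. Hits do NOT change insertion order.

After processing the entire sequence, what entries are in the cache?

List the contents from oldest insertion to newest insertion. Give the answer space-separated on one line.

FIFO simulation (capacity=2):
  1. access P: MISS. Cache (old->new): [P]
  2. access P: HIT. Cache (old->new): [P]
  3. access F: MISS. Cache (old->new): [P F]
  4. access P: HIT. Cache (old->new): [P F]
  5. access P: HIT. Cache (old->new): [P F]
  6. access S: MISS, evict P. Cache (old->new): [F S]
  7. access J: MISS, evict F. Cache (old->new): [S J]
  8. access P: MISS, evict S. Cache (old->new): [J P]
  9. access P: HIT. Cache (old->new): [J P]
  10. access P: HIT. Cache (old->new): [J P]
  11. access P: HIT. Cache (old->new): [J P]
  12. access P: HIT. Cache (old->new): [J P]
  13. access P: HIT. Cache (old->new): [J P]
Total: 8 hits, 5 misses, 3 evictions

Answer: J P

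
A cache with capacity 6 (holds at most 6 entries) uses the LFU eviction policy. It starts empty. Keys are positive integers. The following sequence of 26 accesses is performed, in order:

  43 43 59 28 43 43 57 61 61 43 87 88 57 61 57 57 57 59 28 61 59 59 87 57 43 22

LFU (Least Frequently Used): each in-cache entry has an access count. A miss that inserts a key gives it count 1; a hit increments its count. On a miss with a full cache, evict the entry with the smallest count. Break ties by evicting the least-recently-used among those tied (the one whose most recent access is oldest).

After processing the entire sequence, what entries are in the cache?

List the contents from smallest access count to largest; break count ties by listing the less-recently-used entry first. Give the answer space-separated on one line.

Answer: 87 22 59 61 57 43

Derivation:
LFU simulation (capacity=6):
  1. access 43: MISS. Cache: [43(c=1)]
  2. access 43: HIT, count now 2. Cache: [43(c=2)]
  3. access 59: MISS. Cache: [59(c=1) 43(c=2)]
  4. access 28: MISS. Cache: [59(c=1) 28(c=1) 43(c=2)]
  5. access 43: HIT, count now 3. Cache: [59(c=1) 28(c=1) 43(c=3)]
  6. access 43: HIT, count now 4. Cache: [59(c=1) 28(c=1) 43(c=4)]
  7. access 57: MISS. Cache: [59(c=1) 28(c=1) 57(c=1) 43(c=4)]
  8. access 61: MISS. Cache: [59(c=1) 28(c=1) 57(c=1) 61(c=1) 43(c=4)]
  9. access 61: HIT, count now 2. Cache: [59(c=1) 28(c=1) 57(c=1) 61(c=2) 43(c=4)]
  10. access 43: HIT, count now 5. Cache: [59(c=1) 28(c=1) 57(c=1) 61(c=2) 43(c=5)]
  11. access 87: MISS. Cache: [59(c=1) 28(c=1) 57(c=1) 87(c=1) 61(c=2) 43(c=5)]
  12. access 88: MISS, evict 59(c=1). Cache: [28(c=1) 57(c=1) 87(c=1) 88(c=1) 61(c=2) 43(c=5)]
  13. access 57: HIT, count now 2. Cache: [28(c=1) 87(c=1) 88(c=1) 61(c=2) 57(c=2) 43(c=5)]
  14. access 61: HIT, count now 3. Cache: [28(c=1) 87(c=1) 88(c=1) 57(c=2) 61(c=3) 43(c=5)]
  15. access 57: HIT, count now 3. Cache: [28(c=1) 87(c=1) 88(c=1) 61(c=3) 57(c=3) 43(c=5)]
  16. access 57: HIT, count now 4. Cache: [28(c=1) 87(c=1) 88(c=1) 61(c=3) 57(c=4) 43(c=5)]
  17. access 57: HIT, count now 5. Cache: [28(c=1) 87(c=1) 88(c=1) 61(c=3) 43(c=5) 57(c=5)]
  18. access 59: MISS, evict 28(c=1). Cache: [87(c=1) 88(c=1) 59(c=1) 61(c=3) 43(c=5) 57(c=5)]
  19. access 28: MISS, evict 87(c=1). Cache: [88(c=1) 59(c=1) 28(c=1) 61(c=3) 43(c=5) 57(c=5)]
  20. access 61: HIT, count now 4. Cache: [88(c=1) 59(c=1) 28(c=1) 61(c=4) 43(c=5) 57(c=5)]
  21. access 59: HIT, count now 2. Cache: [88(c=1) 28(c=1) 59(c=2) 61(c=4) 43(c=5) 57(c=5)]
  22. access 59: HIT, count now 3. Cache: [88(c=1) 28(c=1) 59(c=3) 61(c=4) 43(c=5) 57(c=5)]
  23. access 87: MISS, evict 88(c=1). Cache: [28(c=1) 87(c=1) 59(c=3) 61(c=4) 43(c=5) 57(c=5)]
  24. access 57: HIT, count now 6. Cache: [28(c=1) 87(c=1) 59(c=3) 61(c=4) 43(c=5) 57(c=6)]
  25. access 43: HIT, count now 6. Cache: [28(c=1) 87(c=1) 59(c=3) 61(c=4) 57(c=6) 43(c=6)]
  26. access 22: MISS, evict 28(c=1). Cache: [87(c=1) 22(c=1) 59(c=3) 61(c=4) 57(c=6) 43(c=6)]
Total: 15 hits, 11 misses, 5 evictions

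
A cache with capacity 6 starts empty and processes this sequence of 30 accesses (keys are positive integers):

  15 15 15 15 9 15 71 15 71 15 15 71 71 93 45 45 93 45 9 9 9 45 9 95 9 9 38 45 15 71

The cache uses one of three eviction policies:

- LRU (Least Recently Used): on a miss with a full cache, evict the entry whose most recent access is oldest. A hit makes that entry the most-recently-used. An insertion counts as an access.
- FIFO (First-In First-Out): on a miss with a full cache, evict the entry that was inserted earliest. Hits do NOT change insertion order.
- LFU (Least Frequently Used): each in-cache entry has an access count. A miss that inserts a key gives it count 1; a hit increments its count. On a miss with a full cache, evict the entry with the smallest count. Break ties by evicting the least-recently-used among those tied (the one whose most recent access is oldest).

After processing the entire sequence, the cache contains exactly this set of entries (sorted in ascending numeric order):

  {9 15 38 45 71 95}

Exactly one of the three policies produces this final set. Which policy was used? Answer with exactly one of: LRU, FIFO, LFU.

Answer: LRU

Derivation:
Simulating under each policy and comparing final sets:
  LRU: final set = {9 15 38 45 71 95} -> MATCHES target
  FIFO: final set = {15 38 45 71 93 95} -> differs
  LFU: final set = {9 15 38 45 71 93} -> differs
Only LRU produces the target set.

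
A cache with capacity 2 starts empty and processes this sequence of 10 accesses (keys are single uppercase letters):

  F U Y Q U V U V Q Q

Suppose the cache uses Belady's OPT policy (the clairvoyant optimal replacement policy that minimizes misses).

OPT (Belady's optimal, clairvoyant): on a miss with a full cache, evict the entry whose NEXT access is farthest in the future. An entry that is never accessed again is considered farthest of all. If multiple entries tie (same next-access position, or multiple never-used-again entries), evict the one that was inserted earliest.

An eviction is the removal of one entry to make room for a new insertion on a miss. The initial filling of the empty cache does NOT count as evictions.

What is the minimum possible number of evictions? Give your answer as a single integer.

Answer: 4

Derivation:
OPT (Belady) simulation (capacity=2):
  1. access F: MISS. Cache: [F]
  2. access U: MISS. Cache: [F U]
  3. access Y: MISS, evict F (next use: never). Cache: [U Y]
  4. access Q: MISS, evict Y (next use: never). Cache: [U Q]
  5. access U: HIT. Next use of U: step 7. Cache: [U Q]
  6. access V: MISS, evict Q (next use: step 9). Cache: [U V]
  7. access U: HIT. Next use of U: never. Cache: [U V]
  8. access V: HIT. Next use of V: never. Cache: [U V]
  9. access Q: MISS, evict U (next use: never). Cache: [V Q]
  10. access Q: HIT. Next use of Q: never. Cache: [V Q]
Total: 4 hits, 6 misses, 4 evictions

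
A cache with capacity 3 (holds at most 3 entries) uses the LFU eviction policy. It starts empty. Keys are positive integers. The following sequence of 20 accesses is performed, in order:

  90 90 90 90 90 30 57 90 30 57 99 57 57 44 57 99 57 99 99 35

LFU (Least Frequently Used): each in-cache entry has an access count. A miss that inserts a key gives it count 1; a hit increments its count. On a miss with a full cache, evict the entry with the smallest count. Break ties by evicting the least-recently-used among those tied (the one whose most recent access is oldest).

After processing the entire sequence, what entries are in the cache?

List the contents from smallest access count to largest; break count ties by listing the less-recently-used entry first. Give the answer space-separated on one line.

Answer: 35 90 57

Derivation:
LFU simulation (capacity=3):
  1. access 90: MISS. Cache: [90(c=1)]
  2. access 90: HIT, count now 2. Cache: [90(c=2)]
  3. access 90: HIT, count now 3. Cache: [90(c=3)]
  4. access 90: HIT, count now 4. Cache: [90(c=4)]
  5. access 90: HIT, count now 5. Cache: [90(c=5)]
  6. access 30: MISS. Cache: [30(c=1) 90(c=5)]
  7. access 57: MISS. Cache: [30(c=1) 57(c=1) 90(c=5)]
  8. access 90: HIT, count now 6. Cache: [30(c=1) 57(c=1) 90(c=6)]
  9. access 30: HIT, count now 2. Cache: [57(c=1) 30(c=2) 90(c=6)]
  10. access 57: HIT, count now 2. Cache: [30(c=2) 57(c=2) 90(c=6)]
  11. access 99: MISS, evict 30(c=2). Cache: [99(c=1) 57(c=2) 90(c=6)]
  12. access 57: HIT, count now 3. Cache: [99(c=1) 57(c=3) 90(c=6)]
  13. access 57: HIT, count now 4. Cache: [99(c=1) 57(c=4) 90(c=6)]
  14. access 44: MISS, evict 99(c=1). Cache: [44(c=1) 57(c=4) 90(c=6)]
  15. access 57: HIT, count now 5. Cache: [44(c=1) 57(c=5) 90(c=6)]
  16. access 99: MISS, evict 44(c=1). Cache: [99(c=1) 57(c=5) 90(c=6)]
  17. access 57: HIT, count now 6. Cache: [99(c=1) 90(c=6) 57(c=6)]
  18. access 99: HIT, count now 2. Cache: [99(c=2) 90(c=6) 57(c=6)]
  19. access 99: HIT, count now 3. Cache: [99(c=3) 90(c=6) 57(c=6)]
  20. access 35: MISS, evict 99(c=3). Cache: [35(c=1) 90(c=6) 57(c=6)]
Total: 13 hits, 7 misses, 4 evictions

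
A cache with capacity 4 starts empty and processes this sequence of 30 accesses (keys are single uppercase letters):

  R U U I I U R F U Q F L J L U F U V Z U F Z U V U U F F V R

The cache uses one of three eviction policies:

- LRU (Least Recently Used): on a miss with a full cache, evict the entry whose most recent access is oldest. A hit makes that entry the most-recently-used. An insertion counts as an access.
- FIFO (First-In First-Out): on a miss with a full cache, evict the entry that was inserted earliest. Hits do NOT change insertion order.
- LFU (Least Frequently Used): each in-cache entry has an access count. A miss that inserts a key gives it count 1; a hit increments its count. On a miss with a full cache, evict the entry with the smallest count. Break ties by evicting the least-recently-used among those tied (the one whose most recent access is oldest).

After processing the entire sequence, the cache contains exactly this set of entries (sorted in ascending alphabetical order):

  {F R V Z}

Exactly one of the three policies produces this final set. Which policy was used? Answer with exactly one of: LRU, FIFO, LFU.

Simulating under each policy and comparing final sets:
  LRU: final set = {F R U V} -> differs
  FIFO: final set = {F R V Z} -> MATCHES target
  LFU: final set = {F R U V} -> differs
Only FIFO produces the target set.

Answer: FIFO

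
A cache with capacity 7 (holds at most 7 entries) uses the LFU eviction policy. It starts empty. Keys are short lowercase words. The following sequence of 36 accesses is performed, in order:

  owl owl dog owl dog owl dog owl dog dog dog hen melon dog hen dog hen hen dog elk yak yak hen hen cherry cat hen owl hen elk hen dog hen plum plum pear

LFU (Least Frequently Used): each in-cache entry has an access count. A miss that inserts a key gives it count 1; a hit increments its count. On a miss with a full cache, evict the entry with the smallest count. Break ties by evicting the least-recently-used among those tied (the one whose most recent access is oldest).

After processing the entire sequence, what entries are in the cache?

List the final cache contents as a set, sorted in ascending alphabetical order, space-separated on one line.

LFU simulation (capacity=7):
  1. access owl: MISS. Cache: [owl(c=1)]
  2. access owl: HIT, count now 2. Cache: [owl(c=2)]
  3. access dog: MISS. Cache: [dog(c=1) owl(c=2)]
  4. access owl: HIT, count now 3. Cache: [dog(c=1) owl(c=3)]
  5. access dog: HIT, count now 2. Cache: [dog(c=2) owl(c=3)]
  6. access owl: HIT, count now 4. Cache: [dog(c=2) owl(c=4)]
  7. access dog: HIT, count now 3. Cache: [dog(c=3) owl(c=4)]
  8. access owl: HIT, count now 5. Cache: [dog(c=3) owl(c=5)]
  9. access dog: HIT, count now 4. Cache: [dog(c=4) owl(c=5)]
  10. access dog: HIT, count now 5. Cache: [owl(c=5) dog(c=5)]
  11. access dog: HIT, count now 6. Cache: [owl(c=5) dog(c=6)]
  12. access hen: MISS. Cache: [hen(c=1) owl(c=5) dog(c=6)]
  13. access melon: MISS. Cache: [hen(c=1) melon(c=1) owl(c=5) dog(c=6)]
  14. access dog: HIT, count now 7. Cache: [hen(c=1) melon(c=1) owl(c=5) dog(c=7)]
  15. access hen: HIT, count now 2. Cache: [melon(c=1) hen(c=2) owl(c=5) dog(c=7)]
  16. access dog: HIT, count now 8. Cache: [melon(c=1) hen(c=2) owl(c=5) dog(c=8)]
  17. access hen: HIT, count now 3. Cache: [melon(c=1) hen(c=3) owl(c=5) dog(c=8)]
  18. access hen: HIT, count now 4. Cache: [melon(c=1) hen(c=4) owl(c=5) dog(c=8)]
  19. access dog: HIT, count now 9. Cache: [melon(c=1) hen(c=4) owl(c=5) dog(c=9)]
  20. access elk: MISS. Cache: [melon(c=1) elk(c=1) hen(c=4) owl(c=5) dog(c=9)]
  21. access yak: MISS. Cache: [melon(c=1) elk(c=1) yak(c=1) hen(c=4) owl(c=5) dog(c=9)]
  22. access yak: HIT, count now 2. Cache: [melon(c=1) elk(c=1) yak(c=2) hen(c=4) owl(c=5) dog(c=9)]
  23. access hen: HIT, count now 5. Cache: [melon(c=1) elk(c=1) yak(c=2) owl(c=5) hen(c=5) dog(c=9)]
  24. access hen: HIT, count now 6. Cache: [melon(c=1) elk(c=1) yak(c=2) owl(c=5) hen(c=6) dog(c=9)]
  25. access cherry: MISS. Cache: [melon(c=1) elk(c=1) cherry(c=1) yak(c=2) owl(c=5) hen(c=6) dog(c=9)]
  26. access cat: MISS, evict melon(c=1). Cache: [elk(c=1) cherry(c=1) cat(c=1) yak(c=2) owl(c=5) hen(c=6) dog(c=9)]
  27. access hen: HIT, count now 7. Cache: [elk(c=1) cherry(c=1) cat(c=1) yak(c=2) owl(c=5) hen(c=7) dog(c=9)]
  28. access owl: HIT, count now 6. Cache: [elk(c=1) cherry(c=1) cat(c=1) yak(c=2) owl(c=6) hen(c=7) dog(c=9)]
  29. access hen: HIT, count now 8. Cache: [elk(c=1) cherry(c=1) cat(c=1) yak(c=2) owl(c=6) hen(c=8) dog(c=9)]
  30. access elk: HIT, count now 2. Cache: [cherry(c=1) cat(c=1) yak(c=2) elk(c=2) owl(c=6) hen(c=8) dog(c=9)]
  31. access hen: HIT, count now 9. Cache: [cherry(c=1) cat(c=1) yak(c=2) elk(c=2) owl(c=6) dog(c=9) hen(c=9)]
  32. access dog: HIT, count now 10. Cache: [cherry(c=1) cat(c=1) yak(c=2) elk(c=2) owl(c=6) hen(c=9) dog(c=10)]
  33. access hen: HIT, count now 10. Cache: [cherry(c=1) cat(c=1) yak(c=2) elk(c=2) owl(c=6) dog(c=10) hen(c=10)]
  34. access plum: MISS, evict cherry(c=1). Cache: [cat(c=1) plum(c=1) yak(c=2) elk(c=2) owl(c=6) dog(c=10) hen(c=10)]
  35. access plum: HIT, count now 2. Cache: [cat(c=1) yak(c=2) elk(c=2) plum(c=2) owl(c=6) dog(c=10) hen(c=10)]
  36. access pear: MISS, evict cat(c=1). Cache: [pear(c=1) yak(c=2) elk(c=2) plum(c=2) owl(c=6) dog(c=10) hen(c=10)]
Total: 26 hits, 10 misses, 3 evictions

Answer: dog elk hen owl pear plum yak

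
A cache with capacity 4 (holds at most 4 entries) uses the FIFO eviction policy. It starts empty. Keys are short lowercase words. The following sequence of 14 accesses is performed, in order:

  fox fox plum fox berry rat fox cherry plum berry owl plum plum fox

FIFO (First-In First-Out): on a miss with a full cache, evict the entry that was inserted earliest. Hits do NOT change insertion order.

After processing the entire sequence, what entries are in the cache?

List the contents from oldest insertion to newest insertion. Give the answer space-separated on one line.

Answer: cherry owl plum fox

Derivation:
FIFO simulation (capacity=4):
  1. access fox: MISS. Cache (old->new): [fox]
  2. access fox: HIT. Cache (old->new): [fox]
  3. access plum: MISS. Cache (old->new): [fox plum]
  4. access fox: HIT. Cache (old->new): [fox plum]
  5. access berry: MISS. Cache (old->new): [fox plum berry]
  6. access rat: MISS. Cache (old->new): [fox plum berry rat]
  7. access fox: HIT. Cache (old->new): [fox plum berry rat]
  8. access cherry: MISS, evict fox. Cache (old->new): [plum berry rat cherry]
  9. access plum: HIT. Cache (old->new): [plum berry rat cherry]
  10. access berry: HIT. Cache (old->new): [plum berry rat cherry]
  11. access owl: MISS, evict plum. Cache (old->new): [berry rat cherry owl]
  12. access plum: MISS, evict berry. Cache (old->new): [rat cherry owl plum]
  13. access plum: HIT. Cache (old->new): [rat cherry owl plum]
  14. access fox: MISS, evict rat. Cache (old->new): [cherry owl plum fox]
Total: 6 hits, 8 misses, 4 evictions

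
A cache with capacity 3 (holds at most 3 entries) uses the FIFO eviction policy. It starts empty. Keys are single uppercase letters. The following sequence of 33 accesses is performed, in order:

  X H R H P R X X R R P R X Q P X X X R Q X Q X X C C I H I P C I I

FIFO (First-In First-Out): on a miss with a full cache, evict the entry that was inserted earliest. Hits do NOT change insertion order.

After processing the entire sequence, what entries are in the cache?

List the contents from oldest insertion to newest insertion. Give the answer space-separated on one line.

FIFO simulation (capacity=3):
  1. access X: MISS. Cache (old->new): [X]
  2. access H: MISS. Cache (old->new): [X H]
  3. access R: MISS. Cache (old->new): [X H R]
  4. access H: HIT. Cache (old->new): [X H R]
  5. access P: MISS, evict X. Cache (old->new): [H R P]
  6. access R: HIT. Cache (old->new): [H R P]
  7. access X: MISS, evict H. Cache (old->new): [R P X]
  8. access X: HIT. Cache (old->new): [R P X]
  9. access R: HIT. Cache (old->new): [R P X]
  10. access R: HIT. Cache (old->new): [R P X]
  11. access P: HIT. Cache (old->new): [R P X]
  12. access R: HIT. Cache (old->new): [R P X]
  13. access X: HIT. Cache (old->new): [R P X]
  14. access Q: MISS, evict R. Cache (old->new): [P X Q]
  15. access P: HIT. Cache (old->new): [P X Q]
  16. access X: HIT. Cache (old->new): [P X Q]
  17. access X: HIT. Cache (old->new): [P X Q]
  18. access X: HIT. Cache (old->new): [P X Q]
  19. access R: MISS, evict P. Cache (old->new): [X Q R]
  20. access Q: HIT. Cache (old->new): [X Q R]
  21. access X: HIT. Cache (old->new): [X Q R]
  22. access Q: HIT. Cache (old->new): [X Q R]
  23. access X: HIT. Cache (old->new): [X Q R]
  24. access X: HIT. Cache (old->new): [X Q R]
  25. access C: MISS, evict X. Cache (old->new): [Q R C]
  26. access C: HIT. Cache (old->new): [Q R C]
  27. access I: MISS, evict Q. Cache (old->new): [R C I]
  28. access H: MISS, evict R. Cache (old->new): [C I H]
  29. access I: HIT. Cache (old->new): [C I H]
  30. access P: MISS, evict C. Cache (old->new): [I H P]
  31. access C: MISS, evict I. Cache (old->new): [H P C]
  32. access I: MISS, evict H. Cache (old->new): [P C I]
  33. access I: HIT. Cache (old->new): [P C I]
Total: 20 hits, 13 misses, 10 evictions

Answer: P C I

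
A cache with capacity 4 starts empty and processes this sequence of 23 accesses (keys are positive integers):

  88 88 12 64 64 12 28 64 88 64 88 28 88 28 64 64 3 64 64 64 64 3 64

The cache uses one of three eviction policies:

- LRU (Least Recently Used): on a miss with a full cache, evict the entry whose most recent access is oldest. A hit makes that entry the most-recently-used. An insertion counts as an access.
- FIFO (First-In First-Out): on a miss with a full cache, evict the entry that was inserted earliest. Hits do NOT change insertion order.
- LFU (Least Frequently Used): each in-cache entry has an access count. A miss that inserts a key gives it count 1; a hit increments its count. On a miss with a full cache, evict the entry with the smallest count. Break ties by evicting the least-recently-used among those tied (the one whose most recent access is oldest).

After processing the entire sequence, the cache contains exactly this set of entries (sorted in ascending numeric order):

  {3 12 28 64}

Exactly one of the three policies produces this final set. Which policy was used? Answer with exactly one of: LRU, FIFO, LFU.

Simulating under each policy and comparing final sets:
  LRU: final set = {3 28 64 88} -> differs
  FIFO: final set = {3 12 28 64} -> MATCHES target
  LFU: final set = {3 28 64 88} -> differs
Only FIFO produces the target set.

Answer: FIFO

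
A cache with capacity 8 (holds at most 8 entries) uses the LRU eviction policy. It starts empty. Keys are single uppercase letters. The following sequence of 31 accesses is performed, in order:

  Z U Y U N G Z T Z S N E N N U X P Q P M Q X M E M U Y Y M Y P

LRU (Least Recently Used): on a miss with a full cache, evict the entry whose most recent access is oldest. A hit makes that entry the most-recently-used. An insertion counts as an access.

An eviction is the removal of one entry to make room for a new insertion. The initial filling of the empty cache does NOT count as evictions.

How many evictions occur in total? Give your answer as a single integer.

Answer: 5

Derivation:
LRU simulation (capacity=8):
  1. access Z: MISS. Cache (LRU->MRU): [Z]
  2. access U: MISS. Cache (LRU->MRU): [Z U]
  3. access Y: MISS. Cache (LRU->MRU): [Z U Y]
  4. access U: HIT. Cache (LRU->MRU): [Z Y U]
  5. access N: MISS. Cache (LRU->MRU): [Z Y U N]
  6. access G: MISS. Cache (LRU->MRU): [Z Y U N G]
  7. access Z: HIT. Cache (LRU->MRU): [Y U N G Z]
  8. access T: MISS. Cache (LRU->MRU): [Y U N G Z T]
  9. access Z: HIT. Cache (LRU->MRU): [Y U N G T Z]
  10. access S: MISS. Cache (LRU->MRU): [Y U N G T Z S]
  11. access N: HIT. Cache (LRU->MRU): [Y U G T Z S N]
  12. access E: MISS. Cache (LRU->MRU): [Y U G T Z S N E]
  13. access N: HIT. Cache (LRU->MRU): [Y U G T Z S E N]
  14. access N: HIT. Cache (LRU->MRU): [Y U G T Z S E N]
  15. access U: HIT. Cache (LRU->MRU): [Y G T Z S E N U]
  16. access X: MISS, evict Y. Cache (LRU->MRU): [G T Z S E N U X]
  17. access P: MISS, evict G. Cache (LRU->MRU): [T Z S E N U X P]
  18. access Q: MISS, evict T. Cache (LRU->MRU): [Z S E N U X P Q]
  19. access P: HIT. Cache (LRU->MRU): [Z S E N U X Q P]
  20. access M: MISS, evict Z. Cache (LRU->MRU): [S E N U X Q P M]
  21. access Q: HIT. Cache (LRU->MRU): [S E N U X P M Q]
  22. access X: HIT. Cache (LRU->MRU): [S E N U P M Q X]
  23. access M: HIT. Cache (LRU->MRU): [S E N U P Q X M]
  24. access E: HIT. Cache (LRU->MRU): [S N U P Q X M E]
  25. access M: HIT. Cache (LRU->MRU): [S N U P Q X E M]
  26. access U: HIT. Cache (LRU->MRU): [S N P Q X E M U]
  27. access Y: MISS, evict S. Cache (LRU->MRU): [N P Q X E M U Y]
  28. access Y: HIT. Cache (LRU->MRU): [N P Q X E M U Y]
  29. access M: HIT. Cache (LRU->MRU): [N P Q X E U Y M]
  30. access Y: HIT. Cache (LRU->MRU): [N P Q X E U M Y]
  31. access P: HIT. Cache (LRU->MRU): [N Q X E U M Y P]
Total: 18 hits, 13 misses, 5 evictions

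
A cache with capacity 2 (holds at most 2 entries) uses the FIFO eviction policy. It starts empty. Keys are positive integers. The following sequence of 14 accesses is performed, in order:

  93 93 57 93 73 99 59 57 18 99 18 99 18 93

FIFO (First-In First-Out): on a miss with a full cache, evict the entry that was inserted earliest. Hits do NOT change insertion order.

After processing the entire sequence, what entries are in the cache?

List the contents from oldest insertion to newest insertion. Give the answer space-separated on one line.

FIFO simulation (capacity=2):
  1. access 93: MISS. Cache (old->new): [93]
  2. access 93: HIT. Cache (old->new): [93]
  3. access 57: MISS. Cache (old->new): [93 57]
  4. access 93: HIT. Cache (old->new): [93 57]
  5. access 73: MISS, evict 93. Cache (old->new): [57 73]
  6. access 99: MISS, evict 57. Cache (old->new): [73 99]
  7. access 59: MISS, evict 73. Cache (old->new): [99 59]
  8. access 57: MISS, evict 99. Cache (old->new): [59 57]
  9. access 18: MISS, evict 59. Cache (old->new): [57 18]
  10. access 99: MISS, evict 57. Cache (old->new): [18 99]
  11. access 18: HIT. Cache (old->new): [18 99]
  12. access 99: HIT. Cache (old->new): [18 99]
  13. access 18: HIT. Cache (old->new): [18 99]
  14. access 93: MISS, evict 18. Cache (old->new): [99 93]
Total: 5 hits, 9 misses, 7 evictions

Answer: 99 93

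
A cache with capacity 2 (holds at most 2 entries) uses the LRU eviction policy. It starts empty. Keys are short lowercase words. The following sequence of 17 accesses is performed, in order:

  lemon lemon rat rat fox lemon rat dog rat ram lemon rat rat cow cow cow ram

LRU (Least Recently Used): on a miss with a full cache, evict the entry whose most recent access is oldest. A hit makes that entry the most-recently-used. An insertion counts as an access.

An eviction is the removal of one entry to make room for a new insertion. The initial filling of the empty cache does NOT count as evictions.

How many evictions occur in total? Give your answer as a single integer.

LRU simulation (capacity=2):
  1. access lemon: MISS. Cache (LRU->MRU): [lemon]
  2. access lemon: HIT. Cache (LRU->MRU): [lemon]
  3. access rat: MISS. Cache (LRU->MRU): [lemon rat]
  4. access rat: HIT. Cache (LRU->MRU): [lemon rat]
  5. access fox: MISS, evict lemon. Cache (LRU->MRU): [rat fox]
  6. access lemon: MISS, evict rat. Cache (LRU->MRU): [fox lemon]
  7. access rat: MISS, evict fox. Cache (LRU->MRU): [lemon rat]
  8. access dog: MISS, evict lemon. Cache (LRU->MRU): [rat dog]
  9. access rat: HIT. Cache (LRU->MRU): [dog rat]
  10. access ram: MISS, evict dog. Cache (LRU->MRU): [rat ram]
  11. access lemon: MISS, evict rat. Cache (LRU->MRU): [ram lemon]
  12. access rat: MISS, evict ram. Cache (LRU->MRU): [lemon rat]
  13. access rat: HIT. Cache (LRU->MRU): [lemon rat]
  14. access cow: MISS, evict lemon. Cache (LRU->MRU): [rat cow]
  15. access cow: HIT. Cache (LRU->MRU): [rat cow]
  16. access cow: HIT. Cache (LRU->MRU): [rat cow]
  17. access ram: MISS, evict rat. Cache (LRU->MRU): [cow ram]
Total: 6 hits, 11 misses, 9 evictions

Answer: 9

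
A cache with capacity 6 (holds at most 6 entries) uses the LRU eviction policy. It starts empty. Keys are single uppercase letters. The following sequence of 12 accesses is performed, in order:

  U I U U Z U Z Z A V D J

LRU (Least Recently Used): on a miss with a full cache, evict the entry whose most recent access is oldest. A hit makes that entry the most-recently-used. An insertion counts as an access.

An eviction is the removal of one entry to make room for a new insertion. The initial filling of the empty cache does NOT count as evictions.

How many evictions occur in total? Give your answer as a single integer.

Answer: 1

Derivation:
LRU simulation (capacity=6):
  1. access U: MISS. Cache (LRU->MRU): [U]
  2. access I: MISS. Cache (LRU->MRU): [U I]
  3. access U: HIT. Cache (LRU->MRU): [I U]
  4. access U: HIT. Cache (LRU->MRU): [I U]
  5. access Z: MISS. Cache (LRU->MRU): [I U Z]
  6. access U: HIT. Cache (LRU->MRU): [I Z U]
  7. access Z: HIT. Cache (LRU->MRU): [I U Z]
  8. access Z: HIT. Cache (LRU->MRU): [I U Z]
  9. access A: MISS. Cache (LRU->MRU): [I U Z A]
  10. access V: MISS. Cache (LRU->MRU): [I U Z A V]
  11. access D: MISS. Cache (LRU->MRU): [I U Z A V D]
  12. access J: MISS, evict I. Cache (LRU->MRU): [U Z A V D J]
Total: 5 hits, 7 misses, 1 evictions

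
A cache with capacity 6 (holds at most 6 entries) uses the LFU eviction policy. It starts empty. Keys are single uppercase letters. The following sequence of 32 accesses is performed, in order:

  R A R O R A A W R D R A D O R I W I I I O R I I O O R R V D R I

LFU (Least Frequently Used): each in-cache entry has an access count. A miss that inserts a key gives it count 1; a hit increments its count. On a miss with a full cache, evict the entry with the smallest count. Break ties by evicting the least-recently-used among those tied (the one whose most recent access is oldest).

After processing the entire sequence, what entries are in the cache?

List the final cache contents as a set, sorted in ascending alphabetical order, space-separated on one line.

LFU simulation (capacity=6):
  1. access R: MISS. Cache: [R(c=1)]
  2. access A: MISS. Cache: [R(c=1) A(c=1)]
  3. access R: HIT, count now 2. Cache: [A(c=1) R(c=2)]
  4. access O: MISS. Cache: [A(c=1) O(c=1) R(c=2)]
  5. access R: HIT, count now 3. Cache: [A(c=1) O(c=1) R(c=3)]
  6. access A: HIT, count now 2. Cache: [O(c=1) A(c=2) R(c=3)]
  7. access A: HIT, count now 3. Cache: [O(c=1) R(c=3) A(c=3)]
  8. access W: MISS. Cache: [O(c=1) W(c=1) R(c=3) A(c=3)]
  9. access R: HIT, count now 4. Cache: [O(c=1) W(c=1) A(c=3) R(c=4)]
  10. access D: MISS. Cache: [O(c=1) W(c=1) D(c=1) A(c=3) R(c=4)]
  11. access R: HIT, count now 5. Cache: [O(c=1) W(c=1) D(c=1) A(c=3) R(c=5)]
  12. access A: HIT, count now 4. Cache: [O(c=1) W(c=1) D(c=1) A(c=4) R(c=5)]
  13. access D: HIT, count now 2. Cache: [O(c=1) W(c=1) D(c=2) A(c=4) R(c=5)]
  14. access O: HIT, count now 2. Cache: [W(c=1) D(c=2) O(c=2) A(c=4) R(c=5)]
  15. access R: HIT, count now 6. Cache: [W(c=1) D(c=2) O(c=2) A(c=4) R(c=6)]
  16. access I: MISS. Cache: [W(c=1) I(c=1) D(c=2) O(c=2) A(c=4) R(c=6)]
  17. access W: HIT, count now 2. Cache: [I(c=1) D(c=2) O(c=2) W(c=2) A(c=4) R(c=6)]
  18. access I: HIT, count now 2. Cache: [D(c=2) O(c=2) W(c=2) I(c=2) A(c=4) R(c=6)]
  19. access I: HIT, count now 3. Cache: [D(c=2) O(c=2) W(c=2) I(c=3) A(c=4) R(c=6)]
  20. access I: HIT, count now 4. Cache: [D(c=2) O(c=2) W(c=2) A(c=4) I(c=4) R(c=6)]
  21. access O: HIT, count now 3. Cache: [D(c=2) W(c=2) O(c=3) A(c=4) I(c=4) R(c=6)]
  22. access R: HIT, count now 7. Cache: [D(c=2) W(c=2) O(c=3) A(c=4) I(c=4) R(c=7)]
  23. access I: HIT, count now 5. Cache: [D(c=2) W(c=2) O(c=3) A(c=4) I(c=5) R(c=7)]
  24. access I: HIT, count now 6. Cache: [D(c=2) W(c=2) O(c=3) A(c=4) I(c=6) R(c=7)]
  25. access O: HIT, count now 4. Cache: [D(c=2) W(c=2) A(c=4) O(c=4) I(c=6) R(c=7)]
  26. access O: HIT, count now 5. Cache: [D(c=2) W(c=2) A(c=4) O(c=5) I(c=6) R(c=7)]
  27. access R: HIT, count now 8. Cache: [D(c=2) W(c=2) A(c=4) O(c=5) I(c=6) R(c=8)]
  28. access R: HIT, count now 9. Cache: [D(c=2) W(c=2) A(c=4) O(c=5) I(c=6) R(c=9)]
  29. access V: MISS, evict D(c=2). Cache: [V(c=1) W(c=2) A(c=4) O(c=5) I(c=6) R(c=9)]
  30. access D: MISS, evict V(c=1). Cache: [D(c=1) W(c=2) A(c=4) O(c=5) I(c=6) R(c=9)]
  31. access R: HIT, count now 10. Cache: [D(c=1) W(c=2) A(c=4) O(c=5) I(c=6) R(c=10)]
  32. access I: HIT, count now 7. Cache: [D(c=1) W(c=2) A(c=4) O(c=5) I(c=7) R(c=10)]
Total: 24 hits, 8 misses, 2 evictions

Answer: A D I O R W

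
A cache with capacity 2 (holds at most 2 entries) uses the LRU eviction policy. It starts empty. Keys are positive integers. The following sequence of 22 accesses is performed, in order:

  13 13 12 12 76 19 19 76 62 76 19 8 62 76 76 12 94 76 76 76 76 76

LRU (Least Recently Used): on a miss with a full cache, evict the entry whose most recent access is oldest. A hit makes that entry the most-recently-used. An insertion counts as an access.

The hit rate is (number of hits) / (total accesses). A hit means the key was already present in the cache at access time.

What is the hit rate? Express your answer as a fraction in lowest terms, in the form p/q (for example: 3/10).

Answer: 5/11

Derivation:
LRU simulation (capacity=2):
  1. access 13: MISS. Cache (LRU->MRU): [13]
  2. access 13: HIT. Cache (LRU->MRU): [13]
  3. access 12: MISS. Cache (LRU->MRU): [13 12]
  4. access 12: HIT. Cache (LRU->MRU): [13 12]
  5. access 76: MISS, evict 13. Cache (LRU->MRU): [12 76]
  6. access 19: MISS, evict 12. Cache (LRU->MRU): [76 19]
  7. access 19: HIT. Cache (LRU->MRU): [76 19]
  8. access 76: HIT. Cache (LRU->MRU): [19 76]
  9. access 62: MISS, evict 19. Cache (LRU->MRU): [76 62]
  10. access 76: HIT. Cache (LRU->MRU): [62 76]
  11. access 19: MISS, evict 62. Cache (LRU->MRU): [76 19]
  12. access 8: MISS, evict 76. Cache (LRU->MRU): [19 8]
  13. access 62: MISS, evict 19. Cache (LRU->MRU): [8 62]
  14. access 76: MISS, evict 8. Cache (LRU->MRU): [62 76]
  15. access 76: HIT. Cache (LRU->MRU): [62 76]
  16. access 12: MISS, evict 62. Cache (LRU->MRU): [76 12]
  17. access 94: MISS, evict 76. Cache (LRU->MRU): [12 94]
  18. access 76: MISS, evict 12. Cache (LRU->MRU): [94 76]
  19. access 76: HIT. Cache (LRU->MRU): [94 76]
  20. access 76: HIT. Cache (LRU->MRU): [94 76]
  21. access 76: HIT. Cache (LRU->MRU): [94 76]
  22. access 76: HIT. Cache (LRU->MRU): [94 76]
Total: 10 hits, 12 misses, 10 evictions

Hit rate = 10/22 = 5/11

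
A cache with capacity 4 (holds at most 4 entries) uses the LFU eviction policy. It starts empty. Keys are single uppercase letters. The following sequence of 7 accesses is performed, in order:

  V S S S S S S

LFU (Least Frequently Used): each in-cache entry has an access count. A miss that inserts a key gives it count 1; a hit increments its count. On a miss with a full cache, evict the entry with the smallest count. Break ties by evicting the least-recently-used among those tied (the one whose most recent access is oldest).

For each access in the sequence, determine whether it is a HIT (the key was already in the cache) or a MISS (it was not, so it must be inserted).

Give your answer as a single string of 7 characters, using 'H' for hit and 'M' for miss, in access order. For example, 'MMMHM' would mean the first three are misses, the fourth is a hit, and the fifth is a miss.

Answer: MMHHHHH

Derivation:
LFU simulation (capacity=4):
  1. access V: MISS. Cache: [V(c=1)]
  2. access S: MISS. Cache: [V(c=1) S(c=1)]
  3. access S: HIT, count now 2. Cache: [V(c=1) S(c=2)]
  4. access S: HIT, count now 3. Cache: [V(c=1) S(c=3)]
  5. access S: HIT, count now 4. Cache: [V(c=1) S(c=4)]
  6. access S: HIT, count now 5. Cache: [V(c=1) S(c=5)]
  7. access S: HIT, count now 6. Cache: [V(c=1) S(c=6)]
Total: 5 hits, 2 misses, 0 evictions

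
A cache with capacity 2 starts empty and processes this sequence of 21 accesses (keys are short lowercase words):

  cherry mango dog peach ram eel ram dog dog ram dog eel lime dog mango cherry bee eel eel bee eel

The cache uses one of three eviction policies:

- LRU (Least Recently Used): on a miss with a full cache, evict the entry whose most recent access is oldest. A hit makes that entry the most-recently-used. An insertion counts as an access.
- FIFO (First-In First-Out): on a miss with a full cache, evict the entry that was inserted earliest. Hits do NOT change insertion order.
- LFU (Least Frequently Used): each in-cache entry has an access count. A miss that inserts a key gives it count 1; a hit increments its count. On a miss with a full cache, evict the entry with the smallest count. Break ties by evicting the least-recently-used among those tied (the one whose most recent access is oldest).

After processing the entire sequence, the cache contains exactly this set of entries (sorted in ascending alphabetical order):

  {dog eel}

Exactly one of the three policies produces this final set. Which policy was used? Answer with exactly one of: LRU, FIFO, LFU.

Answer: LFU

Derivation:
Simulating under each policy and comparing final sets:
  LRU: final set = {bee eel} -> differs
  FIFO: final set = {bee eel} -> differs
  LFU: final set = {dog eel} -> MATCHES target
Only LFU produces the target set.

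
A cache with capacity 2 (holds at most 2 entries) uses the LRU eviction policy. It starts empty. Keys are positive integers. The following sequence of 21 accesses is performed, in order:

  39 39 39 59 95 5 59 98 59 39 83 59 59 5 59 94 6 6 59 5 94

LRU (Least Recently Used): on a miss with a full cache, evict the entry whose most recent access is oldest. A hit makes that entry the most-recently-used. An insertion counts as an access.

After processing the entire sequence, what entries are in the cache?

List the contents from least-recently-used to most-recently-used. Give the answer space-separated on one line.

Answer: 5 94

Derivation:
LRU simulation (capacity=2):
  1. access 39: MISS. Cache (LRU->MRU): [39]
  2. access 39: HIT. Cache (LRU->MRU): [39]
  3. access 39: HIT. Cache (LRU->MRU): [39]
  4. access 59: MISS. Cache (LRU->MRU): [39 59]
  5. access 95: MISS, evict 39. Cache (LRU->MRU): [59 95]
  6. access 5: MISS, evict 59. Cache (LRU->MRU): [95 5]
  7. access 59: MISS, evict 95. Cache (LRU->MRU): [5 59]
  8. access 98: MISS, evict 5. Cache (LRU->MRU): [59 98]
  9. access 59: HIT. Cache (LRU->MRU): [98 59]
  10. access 39: MISS, evict 98. Cache (LRU->MRU): [59 39]
  11. access 83: MISS, evict 59. Cache (LRU->MRU): [39 83]
  12. access 59: MISS, evict 39. Cache (LRU->MRU): [83 59]
  13. access 59: HIT. Cache (LRU->MRU): [83 59]
  14. access 5: MISS, evict 83. Cache (LRU->MRU): [59 5]
  15. access 59: HIT. Cache (LRU->MRU): [5 59]
  16. access 94: MISS, evict 5. Cache (LRU->MRU): [59 94]
  17. access 6: MISS, evict 59. Cache (LRU->MRU): [94 6]
  18. access 6: HIT. Cache (LRU->MRU): [94 6]
  19. access 59: MISS, evict 94. Cache (LRU->MRU): [6 59]
  20. access 5: MISS, evict 6. Cache (LRU->MRU): [59 5]
  21. access 94: MISS, evict 59. Cache (LRU->MRU): [5 94]
Total: 6 hits, 15 misses, 13 evictions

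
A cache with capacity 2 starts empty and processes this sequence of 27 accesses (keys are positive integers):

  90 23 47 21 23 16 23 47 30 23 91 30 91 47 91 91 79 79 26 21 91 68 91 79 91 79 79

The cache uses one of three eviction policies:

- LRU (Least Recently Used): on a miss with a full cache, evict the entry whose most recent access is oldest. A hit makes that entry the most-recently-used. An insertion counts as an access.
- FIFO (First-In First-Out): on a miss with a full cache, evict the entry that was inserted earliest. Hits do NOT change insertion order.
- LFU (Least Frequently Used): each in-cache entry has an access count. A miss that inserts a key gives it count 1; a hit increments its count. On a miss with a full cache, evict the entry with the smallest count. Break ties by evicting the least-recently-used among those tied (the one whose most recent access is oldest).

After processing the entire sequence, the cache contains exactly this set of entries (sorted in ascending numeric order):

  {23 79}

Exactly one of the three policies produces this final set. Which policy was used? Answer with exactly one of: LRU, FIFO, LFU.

Answer: LFU

Derivation:
Simulating under each policy and comparing final sets:
  LRU: final set = {79 91} -> differs
  FIFO: final set = {79 91} -> differs
  LFU: final set = {23 79} -> MATCHES target
Only LFU produces the target set.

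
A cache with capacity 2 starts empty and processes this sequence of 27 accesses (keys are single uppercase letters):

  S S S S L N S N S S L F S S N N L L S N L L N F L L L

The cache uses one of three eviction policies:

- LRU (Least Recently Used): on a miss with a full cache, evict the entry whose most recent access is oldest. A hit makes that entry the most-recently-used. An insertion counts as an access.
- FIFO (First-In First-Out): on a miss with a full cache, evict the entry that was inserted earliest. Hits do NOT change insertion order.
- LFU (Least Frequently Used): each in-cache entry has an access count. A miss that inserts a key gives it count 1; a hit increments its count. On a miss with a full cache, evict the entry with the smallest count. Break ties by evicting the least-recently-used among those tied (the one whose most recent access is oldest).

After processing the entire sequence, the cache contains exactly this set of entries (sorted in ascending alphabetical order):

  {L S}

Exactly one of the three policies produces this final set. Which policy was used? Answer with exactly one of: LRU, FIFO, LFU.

Simulating under each policy and comparing final sets:
  LRU: final set = {F L} -> differs
  FIFO: final set = {F L} -> differs
  LFU: final set = {L S} -> MATCHES target
Only LFU produces the target set.

Answer: LFU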